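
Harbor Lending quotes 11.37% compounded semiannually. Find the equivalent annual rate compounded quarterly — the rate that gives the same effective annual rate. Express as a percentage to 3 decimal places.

11.213%

EAR = (1 + 0.1137/2)^2 − 1 = 0.116932.
Solve (1 + r/4)^4 = 1.116932: r/4 = 1.116932^(1/4) − 1 = 0.028032, so r = 0.112128 = 11.213%.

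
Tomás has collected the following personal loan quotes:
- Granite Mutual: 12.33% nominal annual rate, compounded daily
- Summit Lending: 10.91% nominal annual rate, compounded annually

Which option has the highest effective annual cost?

Granite Mutual: (1 + 0.1233/365)^365 − 1 = 13.120%
Summit Lending: compounded annually, EAR = 10.910%
The highest effective annual rate is Granite Mutual at 13.120%.

Granite Mutual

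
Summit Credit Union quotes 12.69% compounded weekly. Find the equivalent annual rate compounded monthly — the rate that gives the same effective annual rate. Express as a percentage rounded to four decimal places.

12.7417%

EAR = (1 + 0.1269/52)^52 − 1 = 0.135128.
Solve (1 + r/12)^12 = 1.135128: r/12 = 1.135128^(1/12) − 1 = 0.010618, so r = 0.127417 = 12.7417%.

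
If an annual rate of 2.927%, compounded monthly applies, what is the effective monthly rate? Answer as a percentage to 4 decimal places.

0.2439%

With a nominal annual rate compounded monthly, the periodic rate is the nominal rate divided by 12.
i = 0.02927 / 12 = 0.0024392 = 0.2439%.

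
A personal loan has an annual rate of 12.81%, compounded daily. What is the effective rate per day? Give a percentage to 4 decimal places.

0.0351%

With a nominal annual rate compounded daily, the periodic rate is the nominal rate divided by 365.
i = 0.1281 / 365 = 0.0003510 = 0.0351%.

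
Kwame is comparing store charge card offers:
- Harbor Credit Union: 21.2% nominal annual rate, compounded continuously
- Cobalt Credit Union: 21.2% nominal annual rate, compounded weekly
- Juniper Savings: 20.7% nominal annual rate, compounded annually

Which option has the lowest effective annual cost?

Harbor Credit Union: e^0.212 − 1 = 23.615%
Cobalt Credit Union: (1 + 0.212/52)^52 − 1 = 23.562%
Juniper Savings: compounded annually, EAR = 20.700%
The lowest effective annual rate is Juniper Savings at 20.700%.

Juniper Savings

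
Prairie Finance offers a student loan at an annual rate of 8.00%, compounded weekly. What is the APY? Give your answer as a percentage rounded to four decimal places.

EAR = (1 + 0.0800/52)^52 − 1.
= (1 + 0.001538)^52 − 1 = 1.083220 − 1 = 8.3220%.

8.3220%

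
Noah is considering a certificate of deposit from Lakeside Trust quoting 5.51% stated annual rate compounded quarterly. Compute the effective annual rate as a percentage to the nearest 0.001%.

5.625%

EAR = (1 + 0.0551/4)^4 − 1.
= (1 + 0.013775)^4 − 1 = 1.056249 − 1 = 5.625%.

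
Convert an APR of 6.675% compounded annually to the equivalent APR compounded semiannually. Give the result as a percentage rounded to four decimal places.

Compounded annually, EAR = nominal = 0.066750.
Solve (1 + r/2)^2 = 1.066750: r/2 = 1.066750^(1/2) − 1 = 0.032836, so r = 0.065672 = 6.5672%.

6.5672%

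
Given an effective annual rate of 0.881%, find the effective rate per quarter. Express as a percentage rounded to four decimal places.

The per-quarter rate i satisfies (1 + i)^4 = 1 + 0.00881.
i = 1.00881^(1/4) − 1 = 0.0021953 = 0.2195%.

0.2195%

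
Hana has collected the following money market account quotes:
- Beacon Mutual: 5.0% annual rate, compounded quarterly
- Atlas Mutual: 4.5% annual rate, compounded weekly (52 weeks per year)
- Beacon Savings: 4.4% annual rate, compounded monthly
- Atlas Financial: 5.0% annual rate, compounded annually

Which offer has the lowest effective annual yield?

Beacon Savings

Beacon Mutual: (1 + 0.050/4)^4 − 1 = 5.095%
Atlas Mutual: (1 + 0.045/52)^52 − 1 = 4.601%
Beacon Savings: (1 + 0.044/12)^12 − 1 = 4.490%
Atlas Financial: compounded annually, EAR = 5.000%
The lowest effective annual rate is Beacon Savings at 4.490%.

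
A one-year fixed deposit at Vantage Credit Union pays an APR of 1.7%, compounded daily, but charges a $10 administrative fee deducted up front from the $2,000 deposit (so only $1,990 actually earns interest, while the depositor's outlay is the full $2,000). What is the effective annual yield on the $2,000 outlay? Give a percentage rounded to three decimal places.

Value after one year: 1,990 × (1 + 0.017/365)^365 = 1,990 × 1.017145 = $2,024.12.
Effective yield on the $2,000 outlay: 2,024.12 / 2,000 − 1 = 0.012059 = 1.206%.

1.206%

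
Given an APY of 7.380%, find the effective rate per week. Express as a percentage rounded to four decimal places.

0.1370%

The per-week rate i satisfies (1 + i)^52 = 1 + 0.07380.
i = 1.07380^(1/52) − 1 = 0.0013702 = 0.1370%.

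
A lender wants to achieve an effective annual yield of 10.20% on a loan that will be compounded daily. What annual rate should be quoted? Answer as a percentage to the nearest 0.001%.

(1 + r/365)^365 − 1 = 0.1020, so 1 + r/365 = 1.1020^(1/365).
r/365 = 0.000266, so r = 0.097140 = 9.714%.

9.714%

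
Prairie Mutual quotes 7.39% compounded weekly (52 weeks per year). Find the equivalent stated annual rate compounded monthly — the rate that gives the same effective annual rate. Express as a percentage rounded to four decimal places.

EAR = (1 + 0.0739/52)^52 − 1 = 0.076643.
Solve (1 + r/12)^12 = 1.076643: r/12 = 1.076643^(1/12) − 1 = 0.006173, so r = 0.074075 = 7.4075%.

7.4075%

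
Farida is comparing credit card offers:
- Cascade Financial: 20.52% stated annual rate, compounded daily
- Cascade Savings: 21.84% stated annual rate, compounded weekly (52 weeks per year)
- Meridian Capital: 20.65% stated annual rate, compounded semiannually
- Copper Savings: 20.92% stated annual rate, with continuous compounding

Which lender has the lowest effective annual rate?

Cascade Financial: (1 + 0.2052/365)^365 − 1 = 22.770%
Cascade Savings: (1 + 0.2184/52)^52 − 1 = 24.352%
Meridian Capital: (1 + 0.2065/2)^2 − 1 = 21.716%
Copper Savings: e^0.2092 − 1 = 23.269%
The lowest effective annual rate is Meridian Capital at 21.716%.

Meridian Capital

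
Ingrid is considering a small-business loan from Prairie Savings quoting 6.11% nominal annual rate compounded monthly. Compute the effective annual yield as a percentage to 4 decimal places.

6.2840%

EAR = (1 + 0.0611/12)^12 − 1.
= (1 + 0.005092)^12 − 1 = 1.062840 − 1 = 6.2840%.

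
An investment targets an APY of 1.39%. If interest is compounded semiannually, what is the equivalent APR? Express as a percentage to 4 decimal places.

1.3852%

(1 + r/2)^2 − 1 = 0.0139, so 1 + r/2 = 1.0139^(1/2).
r/2 = 0.006926, so r = 0.013852 = 1.3852%.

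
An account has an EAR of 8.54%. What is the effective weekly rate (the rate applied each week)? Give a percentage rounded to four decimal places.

0.1577%

The per-week rate i satisfies (1 + i)^52 = 1 + 0.0854.
i = 1.0854^(1/52) − 1 = 0.0015772 = 0.1577%.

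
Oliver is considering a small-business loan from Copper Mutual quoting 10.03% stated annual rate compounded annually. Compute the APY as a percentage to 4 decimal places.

10.0300%

Annual compounding means the effective rate equals the nominal rate: 10.0300%.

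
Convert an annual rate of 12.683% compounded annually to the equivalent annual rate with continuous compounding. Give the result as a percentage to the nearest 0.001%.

11.941%

Compounded annually, EAR = nominal = 0.126830.
Equivalent continuous rate: r = ln(1 + 0.126830) = 0.119408 = 11.941%.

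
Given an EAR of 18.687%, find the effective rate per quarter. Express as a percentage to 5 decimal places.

4.37603%

The per-quarter rate i satisfies (1 + i)^4 = 1 + 0.18687.
i = 1.18687^(1/4) − 1 = 0.0437603 = 4.37603%.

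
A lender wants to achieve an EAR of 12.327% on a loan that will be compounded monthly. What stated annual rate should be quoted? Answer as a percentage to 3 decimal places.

(1 + r/12)^12 − 1 = 0.12327, so 1 + r/12 = 1.12327^(1/12).
r/12 = 0.009734, so r = 0.116809 = 11.681%.

11.681%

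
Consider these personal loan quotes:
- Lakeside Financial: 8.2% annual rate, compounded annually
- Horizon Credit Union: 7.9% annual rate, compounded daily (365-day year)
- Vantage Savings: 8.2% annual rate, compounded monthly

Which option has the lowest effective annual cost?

Lakeside Financial: compounded annually, EAR = 8.200%
Horizon Credit Union: (1 + 0.079/365)^365 − 1 = 8.220%
Vantage Savings: (1 + 0.082/12)^12 − 1 = 8.515%
The lowest effective annual rate is Lakeside Financial at 8.200%.

Lakeside Financial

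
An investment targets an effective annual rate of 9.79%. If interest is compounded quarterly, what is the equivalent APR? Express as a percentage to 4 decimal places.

9.4498%

(1 + r/4)^4 − 1 = 0.0979, so 1 + r/4 = 1.0979^(1/4).
r/4 = 0.023625, so r = 0.094498 = 9.4498%.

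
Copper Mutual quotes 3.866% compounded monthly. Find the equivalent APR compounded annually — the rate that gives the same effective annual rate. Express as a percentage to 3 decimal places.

3.935%

EAR = (1 + 0.03866/12)^12 − 1 = 0.039352.
Compounded annually, the equivalent nominal rate is the EAR itself: 3.935%.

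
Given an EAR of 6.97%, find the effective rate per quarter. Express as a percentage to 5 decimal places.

1.69872%

The per-quarter rate i satisfies (1 + i)^4 = 1 + 0.0697.
i = 1.0697^(1/4) − 1 = 0.0169872 = 1.69872%.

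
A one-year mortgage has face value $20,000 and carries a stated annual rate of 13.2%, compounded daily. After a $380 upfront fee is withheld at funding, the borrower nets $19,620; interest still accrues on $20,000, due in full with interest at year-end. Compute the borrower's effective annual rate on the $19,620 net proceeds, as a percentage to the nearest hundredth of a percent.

Amount owed after one year: 20,000 × (1 + 0.132/365)^365 = 20,000 × 1.141081 = $22,821.62.
Effective rate on net proceeds: 22,821.62 / 19,620 − 1 = 0.163182 = 16.32%.

16.32%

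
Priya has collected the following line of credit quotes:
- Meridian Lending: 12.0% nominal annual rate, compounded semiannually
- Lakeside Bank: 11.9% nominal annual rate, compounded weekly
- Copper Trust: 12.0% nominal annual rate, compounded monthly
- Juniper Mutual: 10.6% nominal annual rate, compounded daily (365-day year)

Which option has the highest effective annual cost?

Copper Trust

Meridian Lending: (1 + 0.120/2)^2 − 1 = 12.360%
Lakeside Bank: (1 + 0.119/52)^52 − 1 = 12.622%
Copper Trust: (1 + 0.120/12)^12 − 1 = 12.683%
Juniper Mutual: (1 + 0.106/365)^365 − 1 = 11.180%
The highest effective annual rate is Copper Trust at 12.683%.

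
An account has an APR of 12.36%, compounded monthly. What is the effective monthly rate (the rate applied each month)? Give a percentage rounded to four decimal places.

1.0300%

With a nominal annual rate compounded monthly, the periodic rate is the nominal rate divided by 12.
i = 0.1236 / 12 = 0.0103000 = 1.0300%.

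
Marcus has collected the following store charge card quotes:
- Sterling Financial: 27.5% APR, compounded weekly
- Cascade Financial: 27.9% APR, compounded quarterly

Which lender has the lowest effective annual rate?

Cascade Financial

Sterling Financial: (1 + 0.275/52)^52 − 1 = 31.558%
Cascade Financial: (1 + 0.279/4)^4 − 1 = 30.957%
The lowest effective annual rate is Cascade Financial at 30.957%.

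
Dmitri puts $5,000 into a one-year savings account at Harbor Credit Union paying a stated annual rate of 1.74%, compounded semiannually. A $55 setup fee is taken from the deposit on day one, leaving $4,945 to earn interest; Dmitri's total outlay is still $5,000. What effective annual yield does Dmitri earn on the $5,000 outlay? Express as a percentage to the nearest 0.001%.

Value after one year: 4,945 × (1 + 0.0174/2)^2 = 4,945 × 1.017476 = $5,031.42.
Effective yield on the $5,000 outlay: 5,031.42 / 5,000 − 1 = 0.006283 = 0.628%.

0.628%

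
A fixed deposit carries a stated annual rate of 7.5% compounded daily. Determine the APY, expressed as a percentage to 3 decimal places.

EAR = (1 + 0.075/365)^365 − 1.
= (1 + 0.000205)^365 − 1 = 1.077876 − 1 = 7.788%.

7.788%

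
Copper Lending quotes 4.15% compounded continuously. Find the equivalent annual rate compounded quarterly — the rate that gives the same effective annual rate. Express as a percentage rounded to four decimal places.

4.1716%

EAR under continuous compounding: e^0.0415 − 1 = 0.042373.
Solve (1 + r/4)^4 = 1.042373: r/4 = 1.042373^(1/4) − 1 = 0.010429, so r = 0.041716 = 4.1716%.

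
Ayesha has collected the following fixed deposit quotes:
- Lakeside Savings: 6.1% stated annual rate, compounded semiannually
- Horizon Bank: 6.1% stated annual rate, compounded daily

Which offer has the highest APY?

Lakeside Savings: (1 + 0.061/2)^2 − 1 = 6.193%
Horizon Bank: (1 + 0.061/365)^365 − 1 = 6.289%
The highest effective annual rate is Horizon Bank at 6.289%.

Horizon Bank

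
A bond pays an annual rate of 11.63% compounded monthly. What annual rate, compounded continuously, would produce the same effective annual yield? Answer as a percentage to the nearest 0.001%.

EAR = (1 + 0.1163/12)^12 − 1 = 0.122704.
Equivalent continuous rate: r = ln(1 + 0.122704) = 0.115740 = 11.574%.

11.574%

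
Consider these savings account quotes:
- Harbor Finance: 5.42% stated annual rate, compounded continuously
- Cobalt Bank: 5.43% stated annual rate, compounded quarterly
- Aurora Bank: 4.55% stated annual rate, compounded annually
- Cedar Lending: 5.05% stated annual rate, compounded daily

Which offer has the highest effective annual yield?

Harbor Finance: e^0.0542 − 1 = 5.570%
Cobalt Bank: (1 + 0.0543/4)^4 − 1 = 5.542%
Aurora Bank: compounded annually, EAR = 4.550%
Cedar Lending: (1 + 0.0505/365)^365 − 1 = 5.179%
The highest effective annual rate is Harbor Finance at 5.570%.

Harbor Finance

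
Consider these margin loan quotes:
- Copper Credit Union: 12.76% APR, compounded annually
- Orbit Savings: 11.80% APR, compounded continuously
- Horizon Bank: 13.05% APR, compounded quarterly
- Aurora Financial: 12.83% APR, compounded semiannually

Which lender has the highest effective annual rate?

Copper Credit Union: compounded annually, EAR = 12.760%
Orbit Savings: e^0.1180 − 1 = 12.524%
Horizon Bank: (1 + 0.1305/4)^4 − 1 = 13.703%
Aurora Financial: (1 + 0.1283/2)^2 − 1 = 13.242%
The highest effective annual rate is Horizon Bank at 13.703%.

Horizon Bank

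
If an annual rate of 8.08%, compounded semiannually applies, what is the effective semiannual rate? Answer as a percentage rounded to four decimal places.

4.0400%

With a nominal annual rate compounded semiannually, the periodic rate is the nominal rate divided by 2.
i = 0.0808 / 2 = 0.0404000 = 4.0400%.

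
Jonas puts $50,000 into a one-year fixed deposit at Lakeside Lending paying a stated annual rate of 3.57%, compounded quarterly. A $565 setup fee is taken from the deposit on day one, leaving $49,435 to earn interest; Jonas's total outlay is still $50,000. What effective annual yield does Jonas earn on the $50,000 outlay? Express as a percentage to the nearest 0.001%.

Value after one year: 49,435 × (1 + 0.0357/4)^4 = 49,435 × 1.036181 = $51,223.60.
Effective yield on the $50,000 outlay: 51,223.60 / 50,000 − 1 = 0.024472 = 2.447%.

2.447%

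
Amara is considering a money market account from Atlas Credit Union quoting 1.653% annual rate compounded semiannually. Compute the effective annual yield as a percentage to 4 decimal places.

EAR = (1 + 0.01653/2)^2 − 1.
= (1 + 0.008265)^2 − 1 = 1.016598 − 1 = 1.6598%.

1.6598%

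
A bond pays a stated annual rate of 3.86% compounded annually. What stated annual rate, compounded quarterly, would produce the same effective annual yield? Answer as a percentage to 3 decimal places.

Compounded annually, EAR = nominal = 0.038600.
Solve (1 + r/4)^4 = 1.038600: r/4 = 1.038600^(1/4) − 1 = 0.009513, so r = 0.038054 = 3.805%.

3.805%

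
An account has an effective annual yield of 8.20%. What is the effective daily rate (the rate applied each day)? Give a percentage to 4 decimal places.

0.0216%

The per-day rate i satisfies (1 + i)^365 = 1 + 0.0820.
i = 1.0820^(1/365) − 1 = 0.0002159 = 0.0216%.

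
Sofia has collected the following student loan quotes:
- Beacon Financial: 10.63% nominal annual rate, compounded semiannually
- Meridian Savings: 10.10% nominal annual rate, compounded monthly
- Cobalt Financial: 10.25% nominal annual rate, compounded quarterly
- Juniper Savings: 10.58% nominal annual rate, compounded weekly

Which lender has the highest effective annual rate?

Beacon Financial: (1 + 0.1063/2)^2 − 1 = 10.912%
Meridian Savings: (1 + 0.1010/12)^12 − 1 = 10.581%
Cobalt Financial: (1 + 0.1025/4)^4 − 1 = 10.651%
Juniper Savings: (1 + 0.1058/52)^52 − 1 = 11.148%
The highest effective annual rate is Juniper Savings at 11.148%.

Juniper Savings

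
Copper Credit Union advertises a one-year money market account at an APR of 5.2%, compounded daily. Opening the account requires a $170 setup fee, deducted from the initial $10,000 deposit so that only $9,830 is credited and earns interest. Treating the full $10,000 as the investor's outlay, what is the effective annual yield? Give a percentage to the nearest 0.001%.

3.546%

Value after one year: 9,830 × (1 + 0.052/365)^365 = 9,830 × 1.053372 = $10,354.65.
Effective yield on the $10,000 outlay: 10,354.65 / 10,000 − 1 = 0.035465 = 3.546%.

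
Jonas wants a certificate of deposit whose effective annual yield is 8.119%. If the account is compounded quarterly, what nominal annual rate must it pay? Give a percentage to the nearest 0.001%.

(1 + r/4)^4 − 1 = 0.08119, so 1 + r/4 = 1.08119^(1/4).
r/4 = 0.019707, so r = 0.078829 = 7.883%.

7.883%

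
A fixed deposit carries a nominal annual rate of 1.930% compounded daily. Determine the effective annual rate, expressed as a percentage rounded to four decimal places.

EAR = (1 + 0.01930/365)^365 − 1.
= (1 + 0.000053)^365 − 1 = 1.019487 − 1 = 1.9487%.

1.9487%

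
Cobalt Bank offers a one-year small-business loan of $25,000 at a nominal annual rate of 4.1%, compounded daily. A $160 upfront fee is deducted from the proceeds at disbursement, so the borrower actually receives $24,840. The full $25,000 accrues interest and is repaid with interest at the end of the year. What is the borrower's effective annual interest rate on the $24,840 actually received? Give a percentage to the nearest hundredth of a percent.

Amount owed after one year: 25,000 × (1 + 0.041/365)^365 = 25,000 × 1.041850 = $26,046.24.
Effective rate on net proceeds: 26,046.24 / 24,840 − 1 = 0.048560 = 4.86%.

4.86%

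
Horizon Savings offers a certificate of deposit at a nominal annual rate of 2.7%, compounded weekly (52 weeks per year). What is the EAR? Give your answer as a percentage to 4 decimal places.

2.7361%

EAR = (1 + 0.027/52)^52 − 1.
= (1 + 0.000519)^52 − 1 = 1.027361 − 1 = 2.7361%.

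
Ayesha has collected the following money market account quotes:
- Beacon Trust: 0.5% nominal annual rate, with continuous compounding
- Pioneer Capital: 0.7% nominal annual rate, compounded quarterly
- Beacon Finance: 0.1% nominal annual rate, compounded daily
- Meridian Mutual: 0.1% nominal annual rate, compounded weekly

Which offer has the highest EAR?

Pioneer Capital

Beacon Trust: e^0.005 − 1 = 0.501%
Pioneer Capital: (1 + 0.007/4)^4 − 1 = 0.702%
Beacon Finance: (1 + 0.001/365)^365 − 1 = 0.100%
Meridian Mutual: (1 + 0.001/52)^52 − 1 = 0.100%
The highest effective annual rate is Pioneer Capital at 0.702%.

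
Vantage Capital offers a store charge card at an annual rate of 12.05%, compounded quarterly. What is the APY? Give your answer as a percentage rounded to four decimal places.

EAR = (1 + 0.1205/4)^4 − 1.
= (1 + 0.030125)^4 − 1 = 1.126055 − 1 = 12.6055%.

12.6055%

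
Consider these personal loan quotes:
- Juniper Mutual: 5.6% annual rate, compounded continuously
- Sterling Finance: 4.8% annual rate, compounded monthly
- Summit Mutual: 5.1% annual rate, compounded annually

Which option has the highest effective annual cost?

Juniper Mutual

Juniper Mutual: e^0.056 − 1 = 5.760%
Sterling Finance: (1 + 0.048/12)^12 − 1 = 4.907%
Summit Mutual: compounded annually, EAR = 5.100%
The highest effective annual rate is Juniper Mutual at 5.760%.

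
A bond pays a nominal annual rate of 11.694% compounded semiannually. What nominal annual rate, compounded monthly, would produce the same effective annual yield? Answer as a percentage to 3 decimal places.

11.419%

EAR = (1 + 0.11694/2)^2 − 1 = 0.120359.
Solve (1 + r/12)^12 = 1.120359: r/12 = 1.120359^(1/12) − 1 = 0.009516, so r = 0.114189 = 11.419%.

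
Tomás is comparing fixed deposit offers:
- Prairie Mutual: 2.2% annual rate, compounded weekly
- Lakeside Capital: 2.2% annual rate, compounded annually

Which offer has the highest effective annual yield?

Prairie Mutual: (1 + 0.022/52)^52 − 1 = 2.224%
Lakeside Capital: compounded annually, EAR = 2.200%
The highest effective annual rate is Prairie Mutual at 2.224%.

Prairie Mutual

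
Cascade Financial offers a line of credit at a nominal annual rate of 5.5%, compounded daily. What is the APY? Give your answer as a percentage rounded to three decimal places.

EAR = (1 + 0.055/365)^365 − 1.
= (1 + 0.000151)^365 − 1 = 1.056536 − 1 = 5.654%.

5.654%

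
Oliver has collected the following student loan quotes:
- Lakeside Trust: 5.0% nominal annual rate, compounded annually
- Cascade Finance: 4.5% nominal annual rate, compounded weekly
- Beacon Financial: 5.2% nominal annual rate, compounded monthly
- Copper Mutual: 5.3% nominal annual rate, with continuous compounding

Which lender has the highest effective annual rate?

Lakeside Trust: compounded annually, EAR = 5.000%
Cascade Finance: (1 + 0.045/52)^52 − 1 = 4.601%
Beacon Financial: (1 + 0.052/12)^12 − 1 = 5.326%
Copper Mutual: e^0.053 − 1 = 5.443%
The highest effective annual rate is Copper Mutual at 5.443%.

Copper Mutual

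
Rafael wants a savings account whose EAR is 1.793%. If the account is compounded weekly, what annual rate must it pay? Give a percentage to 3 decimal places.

(1 + r/52)^52 − 1 = 0.01793, so 1 + r/52 = 1.01793^(1/52).
r/52 = 0.000342, so r = 0.017774 = 1.777%.

1.777%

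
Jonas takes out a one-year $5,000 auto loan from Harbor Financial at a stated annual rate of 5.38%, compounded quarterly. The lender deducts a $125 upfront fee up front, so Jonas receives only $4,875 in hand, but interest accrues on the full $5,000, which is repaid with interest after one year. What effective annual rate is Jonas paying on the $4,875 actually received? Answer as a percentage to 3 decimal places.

8.194%

Amount owed after one year: 5,000 × (1 + 0.0538/4)^4 = 5,000 × 1.054895 = $5,274.48.
Effective rate on net proceeds: 5,274.48 / 4,875 − 1 = 0.081944 = 8.194%.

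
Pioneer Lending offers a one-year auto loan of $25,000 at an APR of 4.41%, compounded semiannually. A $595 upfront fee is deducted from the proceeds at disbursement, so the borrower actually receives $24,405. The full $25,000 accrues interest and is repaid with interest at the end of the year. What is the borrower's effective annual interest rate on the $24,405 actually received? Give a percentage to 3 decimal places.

7.005%

Amount owed after one year: 25,000 × (1 + 0.0441/2)^2 = 25,000 × 1.044586 = $26,114.66.
Effective rate on net proceeds: 26,114.66 / 24,405 − 1 = 0.070053 = 7.005%.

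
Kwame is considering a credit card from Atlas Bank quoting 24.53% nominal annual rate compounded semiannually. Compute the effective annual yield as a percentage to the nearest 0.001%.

26.034%

EAR = (1 + 0.2453/2)^2 − 1.
= 1.260343 − 1 = 26.034%.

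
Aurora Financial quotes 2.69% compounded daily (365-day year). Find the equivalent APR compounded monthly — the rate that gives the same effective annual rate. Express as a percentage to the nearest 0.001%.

2.693%

EAR = (1 + 0.0269/365)^365 − 1 = 0.027264.
Solve (1 + r/12)^12 = 1.027264: r/12 = 1.027264^(1/12) − 1 = 0.002244, so r = 0.026929 = 2.693%.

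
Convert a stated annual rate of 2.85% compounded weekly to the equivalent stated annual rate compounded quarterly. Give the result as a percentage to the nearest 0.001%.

EAR = (1 + 0.0285/52)^52 − 1 = 0.028902.
Solve (1 + r/4)^4 = 1.028902: r/4 = 1.028902^(1/4) − 1 = 0.007148, so r = 0.028594 = 2.859%.

2.859%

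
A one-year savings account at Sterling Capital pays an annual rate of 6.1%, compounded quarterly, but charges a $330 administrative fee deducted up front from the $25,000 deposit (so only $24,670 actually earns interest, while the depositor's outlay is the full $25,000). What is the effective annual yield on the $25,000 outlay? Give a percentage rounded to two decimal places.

Value after one year: 24,670 × (1 + 0.061/4)^4 = 24,670 × 1.062410 = $26,209.65.
Effective yield on the $25,000 outlay: 26,209.65 / 25,000 − 1 = 0.048386 = 4.84%.

4.84%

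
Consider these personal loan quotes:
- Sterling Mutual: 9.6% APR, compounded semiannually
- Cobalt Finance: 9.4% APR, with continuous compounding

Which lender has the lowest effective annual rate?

Sterling Mutual

Sterling Mutual: (1 + 0.096/2)^2 − 1 = 9.830%
Cobalt Finance: e^0.094 − 1 = 9.856%
The lowest effective annual rate is Sterling Mutual at 9.830%.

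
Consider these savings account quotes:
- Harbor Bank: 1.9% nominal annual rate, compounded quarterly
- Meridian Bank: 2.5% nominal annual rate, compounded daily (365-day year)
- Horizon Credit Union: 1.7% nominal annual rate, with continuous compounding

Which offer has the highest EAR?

Meridian Bank

Harbor Bank: (1 + 0.019/4)^4 − 1 = 1.914%
Meridian Bank: (1 + 0.025/365)^365 − 1 = 2.531%
Horizon Credit Union: e^0.017 − 1 = 1.715%
The highest effective annual rate is Meridian Bank at 2.531%.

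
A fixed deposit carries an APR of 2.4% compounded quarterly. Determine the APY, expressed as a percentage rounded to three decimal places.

EAR = (1 + 0.024/4)^4 − 1.
= 1.024217 − 1 = 2.422%.

2.422%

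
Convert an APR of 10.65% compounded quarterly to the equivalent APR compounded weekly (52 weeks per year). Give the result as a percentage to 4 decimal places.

10.5213%

EAR = (1 + 0.1065/4)^4 − 1 = 0.110829.
Solve (1 + r/52)^52 = 1.110829: r/52 = 1.110829^(1/52) − 1 = 0.002023, so r = 0.105213 = 10.5213%.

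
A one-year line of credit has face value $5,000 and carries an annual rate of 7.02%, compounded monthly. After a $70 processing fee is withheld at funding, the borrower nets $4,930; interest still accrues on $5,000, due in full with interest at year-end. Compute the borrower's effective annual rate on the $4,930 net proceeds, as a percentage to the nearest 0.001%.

8.773%

Amount owed after one year: 5,000 × (1 + 0.0702/12)^12 = 5,000 × 1.072503 = $5,362.52.
Effective rate on net proceeds: 5,362.52 / 4,930 − 1 = 0.087732 = 8.773%.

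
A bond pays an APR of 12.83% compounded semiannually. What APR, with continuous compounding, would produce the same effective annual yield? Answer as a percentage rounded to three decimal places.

EAR = (1 + 0.1283/2)^2 − 1 = 0.132415.
Equivalent continuous rate: r = ln(1 + 0.132415) = 0.124353 = 12.435%.

12.435%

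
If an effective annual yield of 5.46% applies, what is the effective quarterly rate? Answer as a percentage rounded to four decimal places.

The per-quarter rate i satisfies (1 + i)^4 = 1 + 0.0546.
i = 1.0546^(1/4) − 1 = 0.0133791 = 1.3379%.

1.3379%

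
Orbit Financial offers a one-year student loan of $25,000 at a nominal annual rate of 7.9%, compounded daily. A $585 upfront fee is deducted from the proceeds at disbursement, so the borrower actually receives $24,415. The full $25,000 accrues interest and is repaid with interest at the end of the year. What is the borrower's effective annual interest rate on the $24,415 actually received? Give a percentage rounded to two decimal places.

Amount owed after one year: 25,000 × (1 + 0.079/365)^365 = 25,000 × 1.082195 = $27,054.88.
Effective rate on net proceeds: 27,054.88 / 24,415 − 1 = 0.108125 = 10.81%.

10.81%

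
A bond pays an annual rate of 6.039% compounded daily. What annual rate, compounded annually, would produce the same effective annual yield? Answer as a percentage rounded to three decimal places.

EAR = (1 + 0.06039/365)^365 − 1 = 0.062245.
Compounded annually, the equivalent nominal rate is the EAR itself: 6.225%.

6.225%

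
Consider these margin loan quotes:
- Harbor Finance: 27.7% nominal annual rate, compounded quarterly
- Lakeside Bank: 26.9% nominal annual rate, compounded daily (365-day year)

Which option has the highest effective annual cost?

Harbor Finance: (1 + 0.277/4)^4 − 1 = 30.712%
Lakeside Bank: (1 + 0.269/365)^365 − 1 = 30.853%
The highest effective annual rate is Lakeside Bank at 30.853%.

Lakeside Bank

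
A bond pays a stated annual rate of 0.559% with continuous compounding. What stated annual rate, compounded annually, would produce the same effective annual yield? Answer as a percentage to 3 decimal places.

0.561%

EAR under continuous compounding: e^0.00559 − 1 = 0.005606.
Compounded annually, the equivalent nominal rate is the EAR itself: 0.561%.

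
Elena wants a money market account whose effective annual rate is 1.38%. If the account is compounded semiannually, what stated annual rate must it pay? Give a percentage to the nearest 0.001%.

1.375%

(1 + r/2)^2 − 1 = 0.0138, so 1 + r/2 = 1.0138^(1/2).
r/2 = 0.006876, so r = 0.013753 = 1.375%.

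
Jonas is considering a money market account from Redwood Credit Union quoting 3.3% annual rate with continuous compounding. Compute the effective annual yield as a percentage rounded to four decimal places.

3.3551%

With continuous compounding, EAR = e^0.033 − 1.
e^0.033 = 1.033551, so EAR = 0.033551 = 3.3551%.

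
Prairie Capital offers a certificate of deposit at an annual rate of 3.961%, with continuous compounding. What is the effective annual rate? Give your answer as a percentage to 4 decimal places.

4.0405%

With continuous compounding, EAR = e^0.03961 − 1.
e^0.03961 = 1.040405, so EAR = 0.040405 = 4.0405%.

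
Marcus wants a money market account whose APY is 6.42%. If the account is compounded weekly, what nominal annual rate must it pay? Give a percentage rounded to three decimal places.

(1 + r/52)^52 − 1 = 0.0642, so 1 + r/52 = 1.0642^(1/52).
r/52 = 0.001197, so r = 0.062261 = 6.226%.

6.226%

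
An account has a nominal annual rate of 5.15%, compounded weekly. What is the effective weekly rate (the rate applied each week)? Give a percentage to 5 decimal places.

With a nominal annual rate compounded weekly, the periodic rate is the nominal rate divided by 52.
i = 0.0515 / 52 = 0.0009904 = 0.09904%.

0.09904%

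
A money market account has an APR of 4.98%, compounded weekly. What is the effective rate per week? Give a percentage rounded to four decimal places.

With a nominal annual rate compounded weekly, the periodic rate is the nominal rate divided by 52.
i = 0.0498 / 52 = 0.0009577 = 0.0958%.

0.0958%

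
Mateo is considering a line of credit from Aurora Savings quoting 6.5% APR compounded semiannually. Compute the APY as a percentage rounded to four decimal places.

6.6056%

EAR = (1 + 0.065/2)^2 − 1.
= 1.066056 − 1 = 6.6056%.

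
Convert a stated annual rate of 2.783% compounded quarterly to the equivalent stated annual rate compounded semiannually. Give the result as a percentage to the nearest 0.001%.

EAR = (1 + 0.02783/4)^4 − 1 = 0.028122.
Solve (1 + r/2)^2 = 1.028122: r/2 = 1.028122^(1/2) − 1 = 0.013963, so r = 0.027927 = 2.793%.

2.793%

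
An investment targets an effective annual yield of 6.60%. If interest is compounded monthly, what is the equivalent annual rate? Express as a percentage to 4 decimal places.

6.4084%

(1 + r/12)^12 − 1 = 0.0660, so 1 + r/12 = 1.0660^(1/12).
r/12 = 0.005340, so r = 0.064084 = 6.4084%.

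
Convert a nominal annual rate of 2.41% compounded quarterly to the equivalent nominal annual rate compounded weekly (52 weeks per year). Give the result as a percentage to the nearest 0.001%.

2.403%

EAR = (1 + 0.0241/4)^4 − 1 = 0.024319.
Solve (1 + r/52)^52 = 1.024319: r/52 = 1.024319^(1/52) − 1 = 0.000462, so r = 0.024033 = 2.403%.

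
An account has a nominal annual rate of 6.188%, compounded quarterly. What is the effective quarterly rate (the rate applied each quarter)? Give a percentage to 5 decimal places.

With a nominal annual rate compounded quarterly, the periodic rate is the nominal rate divided by 4.
i = 0.06188 / 4 = 0.0154700 = 1.54700%.

1.54700%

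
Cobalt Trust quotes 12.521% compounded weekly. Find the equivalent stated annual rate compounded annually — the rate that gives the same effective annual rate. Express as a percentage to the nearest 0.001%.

13.322%

EAR = (1 + 0.12521/52)^52 − 1 = 0.133216.
Compounded annually, the equivalent nominal rate is the EAR itself: 13.322%.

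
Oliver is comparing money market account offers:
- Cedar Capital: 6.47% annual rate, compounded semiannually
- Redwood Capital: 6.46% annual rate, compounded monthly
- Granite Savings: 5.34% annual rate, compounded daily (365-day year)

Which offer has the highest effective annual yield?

Cedar Capital: (1 + 0.0647/2)^2 − 1 = 6.575%
Redwood Capital: (1 + 0.0646/12)^12 − 1 = 6.655%
Granite Savings: (1 + 0.0534/365)^365 − 1 = 5.485%
The highest effective annual rate is Redwood Capital at 6.655%.

Redwood Capital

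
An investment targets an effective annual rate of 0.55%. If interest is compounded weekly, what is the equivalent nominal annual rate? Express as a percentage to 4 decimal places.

(1 + r/52)^52 − 1 = 0.0055, so 1 + r/52 = 1.0055^(1/52).
r/52 = 0.000105, so r = 0.005485 = 0.5485%.

0.5485%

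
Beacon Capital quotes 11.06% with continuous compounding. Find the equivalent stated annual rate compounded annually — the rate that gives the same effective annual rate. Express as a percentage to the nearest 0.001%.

EAR under continuous compounding: e^0.1106 − 1 = 0.116948.
Compounded annually, the equivalent nominal rate is the EAR itself: 11.695%.

11.695%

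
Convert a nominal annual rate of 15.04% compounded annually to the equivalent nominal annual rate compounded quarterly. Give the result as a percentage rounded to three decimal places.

Compounded annually, EAR = nominal = 0.150400.
Solve (1 + r/4)^4 = 1.150400: r/4 = 1.150400^(1/4) − 1 = 0.035648, so r = 0.142592 = 14.259%.

14.259%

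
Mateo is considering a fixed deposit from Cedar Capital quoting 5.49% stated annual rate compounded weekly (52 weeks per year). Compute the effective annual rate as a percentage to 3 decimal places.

EAR = (1 + 0.0549/52)^52 − 1.
= 1.056404 − 1 = 5.640%.

5.640%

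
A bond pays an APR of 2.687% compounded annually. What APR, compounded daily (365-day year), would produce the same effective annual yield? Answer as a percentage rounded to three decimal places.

2.652%

Compounded annually, EAR = nominal = 0.026870.
Solve (1 + r/365)^365 = 1.026870: r/365 = 1.026870^(1/365) − 1 = 0.000073, so r = 0.026516 = 2.652%.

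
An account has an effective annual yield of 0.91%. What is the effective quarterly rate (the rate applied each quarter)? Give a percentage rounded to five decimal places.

0.22673%

The per-quarter rate i satisfies (1 + i)^4 = 1 + 0.0091.
i = 1.0091^(1/4) − 1 = 0.0022673 = 0.22673%.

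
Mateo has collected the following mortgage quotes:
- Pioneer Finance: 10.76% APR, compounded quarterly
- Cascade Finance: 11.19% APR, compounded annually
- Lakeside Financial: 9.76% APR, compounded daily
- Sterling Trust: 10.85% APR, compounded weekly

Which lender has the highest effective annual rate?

Sterling Trust

Pioneer Finance: (1 + 0.1076/4)^4 − 1 = 11.202%
Cascade Finance: compounded annually, EAR = 11.190%
Lakeside Financial: (1 + 0.0976/365)^365 − 1 = 10.251%
Sterling Trust: (1 + 0.1085/52)^52 − 1 = 11.448%
The highest effective annual rate is Sterling Trust at 11.448%.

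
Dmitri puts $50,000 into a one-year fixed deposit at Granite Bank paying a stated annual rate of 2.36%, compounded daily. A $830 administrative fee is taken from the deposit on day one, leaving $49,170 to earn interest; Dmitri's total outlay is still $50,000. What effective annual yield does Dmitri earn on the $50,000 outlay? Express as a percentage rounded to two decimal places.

0.69%

Value after one year: 49,170 × (1 + 0.0236/365)^365 = 49,170 × 1.023880 = $50,344.17.
Effective yield on the $50,000 outlay: 50,344.17 / 50,000 − 1 = 0.006883 = 0.69%.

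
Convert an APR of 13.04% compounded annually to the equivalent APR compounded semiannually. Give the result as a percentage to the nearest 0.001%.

12.641%

Compounded annually, EAR = nominal = 0.130400.
Solve (1 + r/2)^2 = 1.130400: r/2 = 1.130400^(1/2) − 1 = 0.063203, so r = 0.126405 = 12.641%.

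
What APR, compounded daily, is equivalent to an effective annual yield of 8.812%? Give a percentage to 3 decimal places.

(1 + r/365)^365 − 1 = 0.08812, so 1 + r/365 = 1.08812^(1/365).
r/365 = 0.000231, so r = 0.084461 = 8.446%.

8.446%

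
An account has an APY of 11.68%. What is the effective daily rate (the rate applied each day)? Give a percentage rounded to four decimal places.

0.0303%

The per-day rate i satisfies (1 + i)^365 = 1 + 0.1168.
i = 1.1168^(1/365) − 1 = 0.0003027 = 0.0303%.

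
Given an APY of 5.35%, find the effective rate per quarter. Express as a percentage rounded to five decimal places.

The per-quarter rate i satisfies (1 + i)^4 = 1 + 0.0535.
i = 1.0535^(1/4) − 1 = 0.0131147 = 1.31147%.

1.31147%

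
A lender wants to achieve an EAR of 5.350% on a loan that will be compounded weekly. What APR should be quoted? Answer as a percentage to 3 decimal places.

5.214%

(1 + r/52)^52 − 1 = 0.05350, so 1 + r/52 = 1.05350^(1/52).
r/52 = 0.001003, so r = 0.052144 = 5.214%.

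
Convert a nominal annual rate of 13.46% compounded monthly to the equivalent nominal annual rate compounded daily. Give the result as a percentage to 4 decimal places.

EAR = (1 + 0.1346/12)^12 − 1 = 0.143222.
Solve (1 + r/365)^365 = 1.143222: r/365 = 1.143222^(1/365) − 1 = 0.000367, so r = 0.133875 = 13.3875%.

13.3875%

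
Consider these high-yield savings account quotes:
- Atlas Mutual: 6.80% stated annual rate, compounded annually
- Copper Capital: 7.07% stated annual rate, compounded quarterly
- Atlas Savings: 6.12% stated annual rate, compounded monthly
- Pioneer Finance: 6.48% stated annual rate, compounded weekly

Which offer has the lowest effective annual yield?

Atlas Mutual: compounded annually, EAR = 6.800%
Copper Capital: (1 + 0.0707/4)^4 − 1 = 7.260%
Atlas Savings: (1 + 0.0612/12)^12 − 1 = 6.295%
Pioneer Finance: (1 + 0.0648/52)^52 − 1 = 6.690%
The lowest effective annual rate is Atlas Savings at 6.295%.

Atlas Savings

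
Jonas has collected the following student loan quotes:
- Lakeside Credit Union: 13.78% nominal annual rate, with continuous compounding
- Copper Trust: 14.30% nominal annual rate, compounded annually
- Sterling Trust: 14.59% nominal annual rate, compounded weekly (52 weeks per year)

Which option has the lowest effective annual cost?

Lakeside Credit Union: e^0.1378 − 1 = 14.775%
Copper Trust: compounded annually, EAR = 14.300%
Sterling Trust: (1 + 0.1459/52)^52 − 1 = 15.684%
The lowest effective annual rate is Copper Trust at 14.300%.

Copper Trust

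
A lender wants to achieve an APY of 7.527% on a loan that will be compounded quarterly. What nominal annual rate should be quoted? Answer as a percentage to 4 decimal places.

(1 + r/4)^4 − 1 = 0.07527, so 1 + r/4 = 1.07527^(1/4).
r/4 = 0.018309, so r = 0.073234 = 7.3234%.

7.3234%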